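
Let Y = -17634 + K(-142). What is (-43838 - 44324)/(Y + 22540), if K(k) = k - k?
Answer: -44081/2453 ≈ -17.970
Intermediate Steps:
K(k) = 0
Y = -17634 (Y = -17634 + 0 = -17634)
(-43838 - 44324)/(Y + 22540) = (-43838 - 44324)/(-17634 + 22540) = -88162/4906 = -88162*1/4906 = -44081/2453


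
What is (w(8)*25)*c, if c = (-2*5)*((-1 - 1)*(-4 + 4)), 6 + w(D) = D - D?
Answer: 0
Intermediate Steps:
w(D) = -6 (w(D) = -6 + (D - D) = -6 + 0 = -6)
c = 0 (c = -(-20)*0 = -10*0 = 0)
(w(8)*25)*c = -6*25*0 = -150*0 = 0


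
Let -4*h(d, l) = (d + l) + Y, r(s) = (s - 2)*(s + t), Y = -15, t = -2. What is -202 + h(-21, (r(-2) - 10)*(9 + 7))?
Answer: -217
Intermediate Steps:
r(s) = (-2 + s)**2 (r(s) = (s - 2)*(s - 2) = (-2 + s)*(-2 + s) = (-2 + s)**2)
h(d, l) = 15/4 - d/4 - l/4 (h(d, l) = -((d + l) - 15)/4 = -(-15 + d + l)/4 = 15/4 - d/4 - l/4)
-202 + h(-21, (r(-2) - 10)*(9 + 7)) = -202 + (15/4 - 1/4*(-21) - ((4 + (-2)**2 - 4*(-2)) - 10)*(9 + 7)/4) = -202 + (15/4 + 21/4 - ((4 + 4 + 8) - 10)*16/4) = -202 + (15/4 + 21/4 - (16 - 10)*16/4) = -202 + (15/4 + 21/4 - 3*16/2) = -202 + (15/4 + 21/4 - 1/4*96) = -202 + (15/4 + 21/4 - 24) = -202 - 15 = -217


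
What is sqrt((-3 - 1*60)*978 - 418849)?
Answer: I*sqrt(480463) ≈ 693.15*I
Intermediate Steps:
sqrt((-3 - 1*60)*978 - 418849) = sqrt((-3 - 60)*978 - 418849) = sqrt(-63*978 - 418849) = sqrt(-61614 - 418849) = sqrt(-480463) = I*sqrt(480463)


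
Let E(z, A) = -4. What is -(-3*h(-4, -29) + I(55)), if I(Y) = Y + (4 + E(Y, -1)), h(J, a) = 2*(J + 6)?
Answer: -43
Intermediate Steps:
h(J, a) = 12 + 2*J (h(J, a) = 2*(6 + J) = 12 + 2*J)
I(Y) = Y (I(Y) = Y + (4 - 4) = Y + 0 = Y)
-(-3*h(-4, -29) + I(55)) = -(-3*(12 + 2*(-4)) + 55) = -(-3*(12 - 8) + 55) = -(-3*4 + 55) = -(-12 + 55) = -1*43 = -43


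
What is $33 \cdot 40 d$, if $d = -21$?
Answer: $-27720$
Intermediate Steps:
$33 \cdot 40 d = 33 \cdot 40 \left(-21\right) = 1320 \left(-21\right) = -27720$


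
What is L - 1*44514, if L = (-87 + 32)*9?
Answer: -45009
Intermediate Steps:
L = -495 (L = -55*9 = -495)
L - 1*44514 = -495 - 1*44514 = -495 - 44514 = -45009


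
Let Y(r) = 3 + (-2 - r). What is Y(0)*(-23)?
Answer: -23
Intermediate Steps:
Y(r) = 1 - r
Y(0)*(-23) = (1 - 1*0)*(-23) = (1 + 0)*(-23) = 1*(-23) = -23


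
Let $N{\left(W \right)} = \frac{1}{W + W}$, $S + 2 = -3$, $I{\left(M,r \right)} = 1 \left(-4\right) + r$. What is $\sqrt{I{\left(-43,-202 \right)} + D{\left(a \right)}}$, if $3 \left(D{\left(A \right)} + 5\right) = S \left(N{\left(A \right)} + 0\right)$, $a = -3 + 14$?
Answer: $\frac{i \sqrt{919446}}{66} \approx 14.528 i$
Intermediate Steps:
$I{\left(M,r \right)} = -4 + r$
$S = -5$ ($S = -2 - 3 = -5$)
$N{\left(W \right)} = \frac{1}{2 W}$
$a = 11$
$D{\left(A \right)} = -5 - \frac{5}{6 A}$ ($D{\left(A \right)} = -5 + \frac{\left(-5\right) \left(\frac{1}{2 A} + 0\right)}{3} = -5 + \frac{\left(-5\right) \frac{1}{2 A}}{3} = -5 + \frac{\left(- \frac{5}{2}\right) \frac{1}{A}}{3} = -5 - \frac{5}{6 A}$)
$\sqrt{I{\left(-43,-202 \right)} + D{\left(a \right)}} = \sqrt{\left(-4 - 202\right) - \left(5 + \frac{5}{6 \cdot 11}\right)} = \sqrt{-206 - \frac{335}{66}} = \sqrt{- \frac{13931}{66}} = \frac{i \sqrt{919446}}{66}$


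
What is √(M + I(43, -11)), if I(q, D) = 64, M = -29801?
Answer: I*√29737 ≈ 172.44*I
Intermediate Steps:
√(M + I(43, -11)) = √(-29801 + 64) = √(-29737) = I*√29737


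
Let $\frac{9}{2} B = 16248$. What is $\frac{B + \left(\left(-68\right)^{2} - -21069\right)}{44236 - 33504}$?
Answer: $\frac{87911}{32196} \approx 2.7305$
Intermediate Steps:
$B = \frac{10832}{3}$ ($B = \frac{2}{9} \cdot 16248 = \frac{10832}{3} \approx 3610.7$)
$\frac{B + \left(\left(-68\right)^{2} - -21069\right)}{44236 - 33504} = \frac{\frac{10832}{3} + \left(\left(-68\right)^{2} - -21069\right)}{44236 - 33504} = \frac{\frac{10832}{3} + \left(4624 + 21069\right)}{10732} = \left(\frac{10832}{3} + 25693\right) \frac{1}{10732} = \frac{87911}{3} \cdot \frac{1}{10732} = \frac{87911}{32196}$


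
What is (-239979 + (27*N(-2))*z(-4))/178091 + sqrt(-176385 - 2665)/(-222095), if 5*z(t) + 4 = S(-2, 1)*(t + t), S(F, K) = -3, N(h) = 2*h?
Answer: -240411/178091 - I*sqrt(7162)/44419 ≈ -1.3499 - 0.0019052*I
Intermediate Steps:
z(t) = -4/5 - 6*t/5 (z(t) = -4/5 + (-3*(t + t))/5 = -4/5 + (-6*t)/5 = -4/5 - 6*t/5)
(-239979 + (27*N(-2))*z(-4))/178091 + sqrt(-176385 - 2665)/(-222095) = (-239979 + (27*(2*(-2)))*(-4/5 - 6/5*(-4)))/178091 + sqrt(-176385 - 2665)/(-222095) = (-239979 + (27*(-4))*(-4/5 + 24/5))*(1/178091) + sqrt(-179050)*(-1/222095) = (-239979 - 108*4)*(1/178091) + (5*I*sqrt(7162))*(-1/222095) = (-239979 - 432)*(1/178091) - I*sqrt(7162)/44419 = -240411*1/178091 - I*sqrt(7162)/44419 = -240411/178091 - I*sqrt(7162)/44419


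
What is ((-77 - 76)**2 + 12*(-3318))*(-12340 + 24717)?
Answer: -203069439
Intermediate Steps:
((-77 - 76)**2 + 12*(-3318))*(-12340 + 24717) = ((-153)**2 - 39816)*12377 = (23409 - 39816)*12377 = -16407*12377 = -203069439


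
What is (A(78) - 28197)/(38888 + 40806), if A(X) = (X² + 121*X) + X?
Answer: -12597/79694 ≈ -0.15807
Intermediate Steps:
A(X) = X² + 122*X
(A(78) - 28197)/(38888 + 40806) = (78*(122 + 78) - 28197)/(38888 + 40806) = (78*200 - 28197)/79694 = (15600 - 28197)*(1/79694) = -12597*1/79694 = -12597/79694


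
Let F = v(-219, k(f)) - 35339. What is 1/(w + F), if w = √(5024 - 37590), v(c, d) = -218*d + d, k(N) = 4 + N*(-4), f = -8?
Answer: -43151/1862041367 - I*√32566/1862041367 ≈ -2.3174e-5 - 9.6915e-8*I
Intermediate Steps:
k(N) = 4 - 4*N
v(c, d) = -217*d
w = I*√32566 (w = √(-32566) = I*√32566 ≈ 180.46*I)
F = -43151 (F = -217*(4 - 4*(-8)) - 35339 = -217*(4 + 32) - 35339 = -217*36 - 35339 = -7812 - 35339 = -43151)
1/(w + F) = 1/(I*√32566 - 43151) = 1/(-43151 + I*√32566)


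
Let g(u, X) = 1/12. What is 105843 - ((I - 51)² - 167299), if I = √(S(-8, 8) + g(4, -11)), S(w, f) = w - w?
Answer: 3246491/12 + 17*√3 ≈ 2.7057e+5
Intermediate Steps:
g(u, X) = 1/12
S(w, f) = 0
I = √3/6 (I = √(0 + 1/12) = √(1/12) = √3/6 ≈ 0.28868)
105843 - ((I - 51)² - 167299) = 105843 - ((√3/6 - 51)² - 167299) = 105843 - ((-51 + √3/6)² - 167299) = 105843 - (-167299 + (-51 + √3/6)²) = 105843 + (167299 - (-51 + √3/6)²) = 273142 - (-51 + √3/6)²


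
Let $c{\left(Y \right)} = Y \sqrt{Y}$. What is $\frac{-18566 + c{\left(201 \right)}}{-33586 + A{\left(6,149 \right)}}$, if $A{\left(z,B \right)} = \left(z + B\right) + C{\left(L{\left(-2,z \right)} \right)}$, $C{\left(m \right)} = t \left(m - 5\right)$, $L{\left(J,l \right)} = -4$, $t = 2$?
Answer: $\frac{18566}{33449} - \frac{201 \sqrt{201}}{33449} \approx 0.46986$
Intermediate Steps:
$C{\left(m \right)} = -10 + 2 m$ ($C{\left(m \right)} = 2 \left(m - 5\right) = 2 \left(-5 + m\right) = -10 + 2 m$)
$c{\left(Y \right)} = Y^{\frac{3}{2}}$
$A{\left(z,B \right)} = -18 + B + z$ ($A{\left(z,B \right)} = \left(z + B\right) + \left(-10 + 2 \left(-4\right)\right) = \left(B + z\right) - 18 = -18 + B + z$)
$\frac{-18566 + c{\left(201 \right)}}{-33586 + A{\left(6,149 \right)}} = \frac{-18566 + 201^{\frac{3}{2}}}{-33586 + \left(-18 + 149 + 6\right)} = \frac{-18566 + 201 \sqrt{201}}{-33586 + 137} = \frac{-18566 + 201 \sqrt{201}}{-33449} = \left(-18566 + 201 \sqrt{201}\right) \left(- \frac{1}{33449}\right) = \frac{18566}{33449} - \frac{201 \sqrt{201}}{33449}$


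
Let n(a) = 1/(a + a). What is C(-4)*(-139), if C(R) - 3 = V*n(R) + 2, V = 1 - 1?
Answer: -695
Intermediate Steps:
n(a) = 1/(2*a)
V = 0
C(R) = 5 (C(R) = 3 + (0*(1/(2*R)) + 2) = 3 + (0 + 2) = 3 + 2 = 5)
C(-4)*(-139) = 5*(-139) = -695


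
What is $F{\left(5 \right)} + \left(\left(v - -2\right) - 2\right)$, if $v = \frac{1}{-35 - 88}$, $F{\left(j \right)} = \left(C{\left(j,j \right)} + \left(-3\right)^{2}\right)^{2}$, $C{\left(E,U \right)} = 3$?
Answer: $\frac{17711}{123} \approx 143.99$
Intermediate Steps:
$F{\left(j \right)} = 144$ ($F{\left(j \right)} = \left(3 + \left(-3\right)^{2}\right)^{2} = \left(3 + 9\right)^{2} = 12^{2} = 144$)
$v = - \frac{1}{123}$ ($v = \frac{1}{-123} = - \frac{1}{123} \approx -0.0081301$)
$F{\left(5 \right)} + \left(\left(v - -2\right) - 2\right) = 144 - \frac{1}{123} = \frac{17711}{123}$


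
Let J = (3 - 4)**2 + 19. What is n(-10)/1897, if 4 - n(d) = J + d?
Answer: -6/1897 ≈ -0.0031629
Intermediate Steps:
J = 20 (J = (-1)**2 + 19 = 1 + 19 = 20)
n(d) = -16 - d (n(d) = 4 - (20 + d) = 4 + (-20 - d) = -16 - d)
n(-10)/1897 = (-16 - 1*(-10))/1897 = (-16 + 10)*(1/1897) = -6*1/1897 = -6/1897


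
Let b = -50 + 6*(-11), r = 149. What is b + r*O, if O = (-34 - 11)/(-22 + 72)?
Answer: -2501/10 ≈ -250.10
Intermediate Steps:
b = -116 (b = -50 - 66 = -116)
O = -9/10 (O = -45/50 = -45*1/50 = -9/10 ≈ -0.90000)
b + r*O = -116 + 149*(-9/10) = -116 - 1341/10 = -2501/10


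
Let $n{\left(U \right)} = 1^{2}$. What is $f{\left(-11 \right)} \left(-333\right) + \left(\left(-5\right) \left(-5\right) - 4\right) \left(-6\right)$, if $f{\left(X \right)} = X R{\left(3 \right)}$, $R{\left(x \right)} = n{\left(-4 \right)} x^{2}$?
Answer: $32841$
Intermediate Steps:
$n{\left(U \right)} = 1$
$R{\left(x \right)} = x^{2}$ ($R{\left(x \right)} = 1 x^{2} = x^{2}$)
$f{\left(X \right)} = 9 X$ ($f{\left(X \right)} = X 3^{2} = X 9 = 9 X$)
$f{\left(-11 \right)} \left(-333\right) + \left(\left(-5\right) \left(-5\right) - 4\right) \left(-6\right) = 9 \left(-11\right) \left(-333\right) + \left(\left(-5\right) \left(-5\right) - 4\right) \left(-6\right) = \left(-99\right) \left(-333\right) + \left(25 - 4\right) \left(-6\right) = 32967 + 21 \left(-6\right) = 32967 - 126 = 32841$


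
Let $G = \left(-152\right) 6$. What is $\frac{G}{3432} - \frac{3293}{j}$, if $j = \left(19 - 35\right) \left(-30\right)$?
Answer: $- \frac{489139}{68640} \approx -7.1262$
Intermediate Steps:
$G = -912$
$j = 480$ ($j = \left(-16\right) \left(-30\right) = 480$)
$\frac{G}{3432} - \frac{3293}{j} = - \frac{912}{3432} - \frac{3293}{480} = \left(-912\right) \frac{1}{3432} - \frac{3293}{480} = - \frac{38}{143} - \frac{3293}{480} = - \frac{489139}{68640}$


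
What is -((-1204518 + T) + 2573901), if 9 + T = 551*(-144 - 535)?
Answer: -995245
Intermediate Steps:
T = -374138 (T = -9 + 551*(-144 - 535) = -9 + 551*(-679) = -9 - 374129 = -374138)
-((-1204518 + T) + 2573901) = -((-1204518 - 374138) + 2573901) = -(-1578656 + 2573901) = -1*995245 = -995245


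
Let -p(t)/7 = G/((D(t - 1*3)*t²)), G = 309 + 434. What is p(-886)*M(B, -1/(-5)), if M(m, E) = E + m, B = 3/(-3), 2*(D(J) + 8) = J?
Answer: -10402/888026725 ≈ -1.1714e-5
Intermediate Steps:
D(J) = -8 + J/2
G = 743
B = -1 (B = 3*(-⅓) = -1)
p(t) = -5201/(t²*(-19/2 + t/2)) (p(t) = -5201/((-8 + (t - 1*3)/2)*t²) = -5201/((-8 + (t - 3)/2)*t²) = -5201/((-8 + (-3 + t)/2)*t²) = -5201/((-8 + (-3/2 + t/2))*t²) = -5201/((-19/2 + t/2)*t²) = -5201/(t²*(-19/2 + t/2)))
p(-886)*M(B, -1/(-5)) = (-10402/((-886)²*(-19 - 886)))*(-1/(-5) - 1) = (-10402*1/784996/(-905))*(-1*(-⅕) - 1) = (-10402*1/784996*(-1/905))*(⅕ - 1) = (5201/355210690)*(-⅘) = -10402/888026725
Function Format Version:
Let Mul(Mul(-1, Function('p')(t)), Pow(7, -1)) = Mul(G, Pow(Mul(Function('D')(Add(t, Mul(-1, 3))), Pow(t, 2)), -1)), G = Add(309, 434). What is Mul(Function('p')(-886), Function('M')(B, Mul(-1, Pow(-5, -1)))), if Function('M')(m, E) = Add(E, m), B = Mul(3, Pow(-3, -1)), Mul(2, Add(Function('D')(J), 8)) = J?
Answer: Rational(-10402, 888026725) ≈ -1.1714e-5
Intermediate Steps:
Function('D')(J) = Add(-8, Mul(Rational(1, 2), J))
G = 743
B = -1 (B = Mul(3, Rational(-1, 3)) = -1)
Function('p')(t) = Mul(-5201, Pow(t, -2), Pow(Add(Rational(-19, 2), Mul(Rational(1, 2), t)), -1)) (Function('p')(t) = Mul(-7, Mul(743, Pow(Mul(Add(-8, Mul(Rational(1, 2), Add(t, Mul(-1, 3)))), Pow(t, 2)), -1))) = Mul(-7, Mul(743, Pow(Mul(Add(-8, Mul(Rational(1, 2), Add(t, -3))), Pow(t, 2)), -1))) = Mul(-7, Mul(743, Pow(Mul(Add(-8, Mul(Rational(1, 2), Add(-3, t))), Pow(t, 2)), -1))) = Mul(-7, Mul(743, Pow(Mul(Add(-8, Add(Rational(-3, 2), Mul(Rational(1, 2), t))), Pow(t, 2)), -1))) = Mul(-7, Mul(743, Pow(Mul(Add(Rational(-19, 2), Mul(Rational(1, 2), t)), Pow(t, 2)), -1))) = Mul(-7, Mul(743, Pow(Mul(Pow(t, 2), Add(Rational(-19, 2), Mul(Rational(1, 2), t))), -1))) = Mul(-7, Mul(743, Mul(Pow(t, -2), Pow(Add(Rational(-19, 2), Mul(Rational(1, 2), t)), -1)))) = Mul(-7, Mul(743, Pow(t, -2), Pow(Add(Rational(-19, 2), Mul(Rational(1, 2), t)), -1))) = Mul(-5201, Pow(t, -2), Pow(Add(Rational(-19, 2), Mul(Rational(1, 2), t)), -1)))
Mul(Function('p')(-886), Function('M')(B, Mul(-1, Pow(-5, -1)))) = Mul(Mul(-10402, Pow(-886, -2), Pow(Add(-19, -886), -1)), Add(Mul(-1, Pow(-5, -1)), -1)) = Mul(Mul(-10402, Rational(1, 784996), Pow(-905, -1)), Add(Mul(-1, Rational(-1, 5)), -1)) = Mul(Mul(-10402, Rational(1, 784996), Rational(-1, 905)), Add(Rational(1, 5), -1)) = Mul(Rational(5201, 355210690), Rational(-4, 5)) = Rational(-10402, 888026725)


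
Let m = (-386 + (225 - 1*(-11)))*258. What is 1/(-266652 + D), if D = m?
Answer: -1/305352 ≈ -3.2749e-6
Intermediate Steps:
m = -38700 (m = (-386 + (225 + 11))*258 = (-386 + 236)*258 = -150*258 = -38700)
D = -38700
1/(-266652 + D) = 1/(-266652 - 38700) = 1/(-305352) = -1/305352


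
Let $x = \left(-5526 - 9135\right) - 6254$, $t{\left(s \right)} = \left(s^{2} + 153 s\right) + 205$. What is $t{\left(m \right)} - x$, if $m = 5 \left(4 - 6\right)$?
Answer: $19690$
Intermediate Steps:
$m = -10$ ($m = 5 \left(-2\right) = -10$)
$t{\left(s \right)} = 205 + s^{2} + 153 s$
$x = -20915$ ($x = -14661 - 6254 = -20915$)
$t{\left(m \right)} - x = \left(205 + \left(-10\right)^{2} + 153 \left(-10\right)\right) - -20915 = \left(205 + 100 - 1530\right) + 20915 = -1225 + 20915 = 19690$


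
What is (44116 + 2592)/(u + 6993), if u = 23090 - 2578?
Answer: 46708/27505 ≈ 1.6982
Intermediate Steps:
u = 20512
(44116 + 2592)/(u + 6993) = (44116 + 2592)/(20512 + 6993) = 46708/27505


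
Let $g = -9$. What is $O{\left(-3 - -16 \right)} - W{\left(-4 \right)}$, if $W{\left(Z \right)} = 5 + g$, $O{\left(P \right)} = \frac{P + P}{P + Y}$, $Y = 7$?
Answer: $\frac{53}{10} \approx 5.3$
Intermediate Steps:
$O{\left(P \right)} = \frac{2 P}{7 + P}$ ($O{\left(P \right)} = \frac{P + P}{P + 7} = \frac{2 P}{7 + P}$)
$W{\left(Z \right)} = -4$ ($W{\left(Z \right)} = 5 - 9 = -4$)
$O{\left(-3 - -16 \right)} - W{\left(-4 \right)} = \frac{2 \left(-3 - -16\right)}{7 - -13} - -4 = \frac{2 \left(-3 + 16\right)}{7 + \left(-3 + 16\right)} + 4 = 2 \cdot 13 \frac{1}{7 + 13} + 4 = 2 \cdot 13 \cdot \frac{1}{20} + 4 = \frac{13}{10} + 4 = \frac{53}{10}$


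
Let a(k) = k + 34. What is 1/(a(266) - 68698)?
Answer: -1/68398 ≈ -1.4620e-5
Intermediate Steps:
a(k) = 34 + k
1/(a(266) - 68698) = 1/((34 + 266) - 68698) = 1/(300 - 68698) = 1/(-68398) = -1/68398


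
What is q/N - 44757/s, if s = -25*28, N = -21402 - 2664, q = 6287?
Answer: 76622933/1203300 ≈ 63.677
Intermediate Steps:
N = -24066
s = -700
q/N - 44757/s = 6287/(-24066) - 44757/(-700) = 6287*(-1/24066) - 44757*(-1/700) = -6287/24066 + 44757/700 = 76622933/1203300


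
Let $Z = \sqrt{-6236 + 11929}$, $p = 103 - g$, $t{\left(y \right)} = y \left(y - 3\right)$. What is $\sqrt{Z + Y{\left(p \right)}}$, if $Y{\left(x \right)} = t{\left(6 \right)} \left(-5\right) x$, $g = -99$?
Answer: $\sqrt{-18180 + \sqrt{5693}} \approx 134.55 i$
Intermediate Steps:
$t{\left(y \right)} = y \left(-3 + y\right)$
$p = 202$ ($p = 103 - -99 = 103 + 99 = 202$)
$Y{\left(x \right)} = - 90 x$ ($Y{\left(x \right)} = 6 \left(-3 + 6\right) \left(-5\right) x = 6 \cdot 3 \left(-5\right) x = 18 \left(-5\right) x = - 90 x$)
$Z = \sqrt{5693} \approx 75.452$
$\sqrt{Z + Y{\left(p \right)}} = \sqrt{\sqrt{5693} - 18180} = \sqrt{-18180 + \sqrt{5693}}$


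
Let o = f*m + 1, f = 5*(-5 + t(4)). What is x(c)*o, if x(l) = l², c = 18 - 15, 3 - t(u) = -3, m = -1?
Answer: -36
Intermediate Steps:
t(u) = 6 (t(u) = 3 - 1*(-3) = 3 + 3 = 6)
f = 5 (f = 5*(-5 + 6) = 5*1 = 5)
c = 3
o = -4 (o = 5*(-1) + 1 = -5 + 1 = -4)
x(c)*o = 3²*(-4) = 9*(-4) = -36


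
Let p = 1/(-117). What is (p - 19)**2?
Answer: 4946176/13689 ≈ 361.32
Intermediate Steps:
p = -1/117 ≈ -0.0085470
(p - 19)**2 = (-1/117 - 19)**2 = (-2224/117)**2 = 4946176/13689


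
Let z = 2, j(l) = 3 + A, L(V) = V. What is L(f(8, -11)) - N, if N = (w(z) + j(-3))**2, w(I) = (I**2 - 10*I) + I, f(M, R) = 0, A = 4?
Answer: -49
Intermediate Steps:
j(l) = 7 (j(l) = 3 + 4 = 7)
w(I) = I**2 - 9*I
N = 49 (N = (2*(-9 + 2) + 7)**2 = (2*(-7) + 7)**2 = (-14 + 7)**2 = (-7)**2 = 49)
L(f(8, -11)) - N = 0 - 1*49 = 0 - 49 = -49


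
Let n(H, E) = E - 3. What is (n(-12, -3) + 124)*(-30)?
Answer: -3540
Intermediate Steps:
n(H, E) = -3 + E
(n(-12, -3) + 124)*(-30) = ((-3 - 3) + 124)*(-30) = (-6 + 124)*(-30) = 118*(-30) = -3540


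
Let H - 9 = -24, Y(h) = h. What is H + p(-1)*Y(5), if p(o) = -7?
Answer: -50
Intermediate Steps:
H = -15 (H = 9 - 24 = -15)
H + p(-1)*Y(5) = -15 - 7*5 = -15 - 35 = -50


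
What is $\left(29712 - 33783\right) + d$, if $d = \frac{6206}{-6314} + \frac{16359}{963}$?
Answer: $- \frac{4109320129}{1013397} \approx -4055.0$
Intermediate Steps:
$d = \frac{16219058}{1013397}$ ($d = 6206 \left(- \frac{1}{6314}\right) + 16359 \cdot \frac{1}{963} = - \frac{3103}{3157} + \frac{5453}{321} = \frac{16219058}{1013397} \approx 16.005$)
$\left(29712 - 33783\right) + d = \left(29712 - 33783\right) + \frac{16219058}{1013397} = -4071 + \frac{16219058}{1013397} = - \frac{4109320129}{1013397}$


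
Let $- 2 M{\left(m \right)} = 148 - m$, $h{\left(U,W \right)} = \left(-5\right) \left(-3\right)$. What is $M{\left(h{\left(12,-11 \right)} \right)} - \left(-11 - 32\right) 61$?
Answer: $\frac{5113}{2} \approx 2556.5$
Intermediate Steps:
$h{\left(U,W \right)} = 15$
$M{\left(m \right)} = -74 + \frac{m}{2}$ ($M{\left(m \right)} = - \frac{148 - m}{2} = -74 + \frac{m}{2}$)
$M{\left(h{\left(12,-11 \right)} \right)} - \left(-11 - 32\right) 61 = \left(-74 + \frac{1}{2} \cdot 15\right) - \left(-11 - 32\right) 61 = \left(-74 + \frac{15}{2}\right) - \left(-43\right) 61 = - \frac{133}{2} - -2623 = - \frac{133}{2} + 2623 = \frac{5113}{2}$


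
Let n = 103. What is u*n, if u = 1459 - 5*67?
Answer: 115772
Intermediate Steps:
u = 1124 (u = 1459 - 335 = 1124)
u*n = 1124*103 = 115772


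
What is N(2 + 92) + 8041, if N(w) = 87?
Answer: 8128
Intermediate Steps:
N(2 + 92) + 8041 = 87 + 8041 = 8128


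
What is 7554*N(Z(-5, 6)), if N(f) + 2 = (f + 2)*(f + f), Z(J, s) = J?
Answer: 211512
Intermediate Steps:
N(f) = -2 + 2*f*(2 + f) (N(f) = -2 + (f + 2)*(f + f) = -2 + (2 + f)*(2*f) = -2 + 2*f*(2 + f))
7554*N(Z(-5, 6)) = 7554*(-2 + 2*(-5)**2 + 4*(-5)) = 7554*(-2 + 2*25 - 20) = 7554*(-2 + 50 - 20) = 7554*28 = 211512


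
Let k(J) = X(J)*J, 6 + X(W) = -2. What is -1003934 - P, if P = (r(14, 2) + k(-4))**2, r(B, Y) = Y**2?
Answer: -1005230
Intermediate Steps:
X(W) = -8 (X(W) = -6 - 2 = -8)
k(J) = -8*J
P = 1296 (P = (2**2 - 8*(-4))**2 = (4 + 32)**2 = 36**2 = 1296)
-1003934 - P = -1003934 - 1*1296 = -1003934 - 1296 = -1005230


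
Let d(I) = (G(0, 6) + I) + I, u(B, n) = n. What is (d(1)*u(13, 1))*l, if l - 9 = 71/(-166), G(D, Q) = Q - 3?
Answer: 7115/166 ≈ 42.861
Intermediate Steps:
G(D, Q) = -3 + Q
d(I) = 3 + 2*I (d(I) = ((-3 + 6) + I) + I = (3 + I) + I = 3 + 2*I)
l = 1423/166 (l = 9 + 71/(-166) = 9 + 71*(-1/166) = 9 - 71/166 = 1423/166 ≈ 8.5723)
(d(1)*u(13, 1))*l = ((3 + 2*1)*1)*(1423/166) = ((3 + 2)*1)*(1423/166) = (5*1)*(1423/166) = 5*(1423/166) = 7115/166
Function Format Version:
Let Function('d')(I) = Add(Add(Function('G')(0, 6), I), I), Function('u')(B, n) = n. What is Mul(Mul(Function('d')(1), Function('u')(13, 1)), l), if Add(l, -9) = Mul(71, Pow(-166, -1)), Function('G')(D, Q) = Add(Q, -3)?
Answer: Rational(7115, 166) ≈ 42.861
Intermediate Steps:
Function('G')(D, Q) = Add(-3, Q)
Function('d')(I) = Add(3, Mul(2, I)) (Function('d')(I) = Add(Add(Add(-3, 6), I), I) = Add(Add(3, I), I) = Add(3, Mul(2, I)))
l = Rational(1423, 166) (l = Add(9, Mul(71, Pow(-166, -1))) = Add(9, Mul(71, Rational(-1, 166))) = Add(9, Rational(-71, 166)) = Rational(1423, 166) ≈ 8.5723)
Mul(Mul(Function('d')(1), Function('u')(13, 1)), l) = Mul(Mul(Add(3, Mul(2, 1)), 1), Rational(1423, 166)) = Mul(Mul(Add(3, 2), 1), Rational(1423, 166)) = Mul(Mul(5, 1), Rational(1423, 166)) = Mul(5, Rational(1423, 166)) = Rational(7115, 166)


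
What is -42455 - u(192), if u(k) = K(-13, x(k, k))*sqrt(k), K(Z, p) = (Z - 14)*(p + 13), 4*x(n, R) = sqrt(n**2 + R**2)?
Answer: -42455 + 2808*sqrt(3) + 10368*sqrt(6) ≈ -12195.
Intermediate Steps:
x(n, R) = sqrt(R**2 + n**2)/4 (x(n, R) = sqrt(n**2 + R**2)/4 = sqrt(R**2 + n**2)/4)
K(Z, p) = (-14 + Z)*(13 + p)
u(k) = sqrt(k)*(-351 - 27*sqrt(2)*sqrt(k**2)/4) (u(k) = (-182 - 7*sqrt(k**2 + k**2)/2 + 13*(-13) - 13*sqrt(k**2 + k**2)/4)*sqrt(k) = (-182 - 7*sqrt(2*k**2)/2 - 169 - 13*sqrt(2*k**2)/4)*sqrt(k) = (-182 - 7*sqrt(2)*sqrt(k**2)/2 - 169 - 13*sqrt(2)*sqrt(k**2)/4)*sqrt(k) = (-351 - 27*sqrt(2)*sqrt(k**2)/4)*sqrt(k) = sqrt(k)*(-351 - 27*sqrt(2)*sqrt(k**2)/4))
-42455 - u(192) = -42455 - 27*sqrt(192)*(-52 - sqrt(2)*sqrt(192**2))/4 = -42455 - 27*8*sqrt(3)*(-52 - sqrt(2)*sqrt(36864))/4 = -42455 - 27*8*sqrt(3)*(-52 - 1*sqrt(2)*192)/4 = -42455 - 27*8*sqrt(3)*(-52 - 192*sqrt(2))/4 = -42455 - 54*sqrt(3)*(-52 - 192*sqrt(2))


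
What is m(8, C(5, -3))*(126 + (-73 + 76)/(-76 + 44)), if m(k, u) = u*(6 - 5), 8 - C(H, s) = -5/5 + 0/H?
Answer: 36261/32 ≈ 1133.2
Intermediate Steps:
C(H, s) = 9 (C(H, s) = 8 - (-5/5 + 0/H) = 8 - (-5*⅕ + 0) = 8 - (-1 + 0) = 8 - 1*(-1) = 8 + 1 = 9)
m(k, u) = u (m(k, u) = u*1 = u)
m(8, C(5, -3))*(126 + (-73 + 76)/(-76 + 44)) = 9*(126 + (-73 + 76)/(-76 + 44)) = 9*(126 + 3/(-32)) = 9*(126 + 3*(-1/32)) = 9*(126 - 3/32) = 9*(4029/32) = 36261/32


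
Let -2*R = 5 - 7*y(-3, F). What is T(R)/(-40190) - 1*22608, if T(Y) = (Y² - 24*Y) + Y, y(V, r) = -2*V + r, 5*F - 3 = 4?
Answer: -11357694117/502375 ≈ -22608.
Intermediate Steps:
F = 7/5 (F = ⅗ + (⅕)*4 = ⅗ + ⅘ = 7/5 ≈ 1.4000)
y(V, r) = r - 2*V
R = 117/5 (R = -(5 - 7*(7/5 - 2*(-3)))/2 = -(5 - 7*(7/5 + 6))/2 = -(5 - 7*37/5)/2 = -(5 - 259/5)/2 = -½*(-234/5) = 117/5 ≈ 23.400)
T(Y) = Y² - 23*Y
T(R)/(-40190) - 1*22608 = (117*(-23 + 117/5)/5)/(-40190) - 1*22608 = ((117/5)*(⅖))*(-1/40190) - 22608 = (234/25)*(-1/40190) - 22608 = -117/502375 - 22608 = -11357694117/502375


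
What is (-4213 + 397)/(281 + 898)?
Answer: -424/131 ≈ -3.2366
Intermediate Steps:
(-4213 + 397)/(281 + 898) = -3816/1179 = -3816*1/1179 = -424/131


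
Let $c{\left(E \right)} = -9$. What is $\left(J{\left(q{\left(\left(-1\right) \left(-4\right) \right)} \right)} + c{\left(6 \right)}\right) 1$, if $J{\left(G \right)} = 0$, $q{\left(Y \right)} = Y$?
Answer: $-9$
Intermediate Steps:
$\left(J{\left(q{\left(\left(-1\right) \left(-4\right) \right)} \right)} + c{\left(6 \right)}\right) 1 = \left(0 - 9\right) 1 = \left(-9\right) 1 = -9$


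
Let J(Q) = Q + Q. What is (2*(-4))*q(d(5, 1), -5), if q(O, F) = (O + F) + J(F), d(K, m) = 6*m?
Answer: 72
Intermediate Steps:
J(Q) = 2*Q
q(O, F) = O + 3*F (q(O, F) = (O + F) + 2*F = (F + O) + 2*F = O + 3*F)
(2*(-4))*q(d(5, 1), -5) = (2*(-4))*(6*1 + 3*(-5)) = -8*(6 - 15) = -8*(-9) = 72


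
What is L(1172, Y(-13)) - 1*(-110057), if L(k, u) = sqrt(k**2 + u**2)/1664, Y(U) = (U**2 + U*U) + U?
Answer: 110057 + sqrt(1479209)/1664 ≈ 1.1006e+5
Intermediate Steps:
Y(U) = U + 2*U**2 (Y(U) = (U**2 + U**2) + U = 2*U**2 + U = U + 2*U**2)
L(k, u) = sqrt(k**2 + u**2)/1664 (L(k, u) = sqrt(k**2 + u**2)*(1/1664) = sqrt(k**2 + u**2)/1664)
L(1172, Y(-13)) - 1*(-110057) = sqrt(1172**2 + (-13*(1 + 2*(-13)))**2)/1664 - 1*(-110057) = sqrt(1373584 + (-13*(1 - 26))**2)/1664 + 110057 = sqrt(1373584 + (-13*(-25))**2)/1664 + 110057 = sqrt(1373584 + 325**2)/1664 + 110057 = sqrt(1373584 + 105625)/1664 + 110057 = sqrt(1479209)/1664 + 110057 = 110057 + sqrt(1479209)/1664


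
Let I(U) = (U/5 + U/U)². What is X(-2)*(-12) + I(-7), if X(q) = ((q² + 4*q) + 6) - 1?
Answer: -296/25 ≈ -11.840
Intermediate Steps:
X(q) = 5 + q² + 4*q (X(q) = (6 + q² + 4*q) - 1 = 5 + q² + 4*q)
I(U) = (1 + U/5)² (I(U) = (U*(⅕) + 1)² = (U/5 + 1)² = (1 + U/5)²)
X(-2)*(-12) + I(-7) = (5 + (-2)² + 4*(-2))*(-12) + (5 - 7)²/25 = (5 + 4 - 8)*(-12) + (1/25)*(-2)² = 1*(-12) + (1/25)*4 = -12 + 4/25 = -296/25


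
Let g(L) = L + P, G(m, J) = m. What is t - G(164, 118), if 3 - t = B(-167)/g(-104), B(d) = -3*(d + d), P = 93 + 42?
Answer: -5993/31 ≈ -193.32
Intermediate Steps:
P = 135
B(d) = -6*d
g(L) = 135 + L (g(L) = L + 135 = 135 + L)
t = -909/31 (t = 3 - (-6*(-167))/(135 - 104) = 3 - 1002/31 = -909/31 ≈ -29.323)
t - G(164, 118) = -909/31 - 1*164 = -909/31 - 164 = -5993/31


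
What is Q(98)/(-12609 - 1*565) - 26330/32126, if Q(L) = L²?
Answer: -23407483/15115283 ≈ -1.5486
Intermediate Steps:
Q(98)/(-12609 - 1*565) - 26330/32126 = 98²/(-12609 - 1*565) - 26330/32126 = 9604/(-12609 - 565) - 26330*1/32126 = 9604/(-13174) - 13165/16063 = 9604*(-1/13174) - 13165/16063 = -686/941 - 13165/16063 = -23407483/15115283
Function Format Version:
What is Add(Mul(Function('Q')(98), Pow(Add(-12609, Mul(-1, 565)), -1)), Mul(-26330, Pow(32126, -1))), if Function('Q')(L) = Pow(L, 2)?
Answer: Rational(-23407483, 15115283) ≈ -1.5486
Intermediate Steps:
Add(Mul(Function('Q')(98), Pow(Add(-12609, Mul(-1, 565)), -1)), Mul(-26330, Pow(32126, -1))) = Add(Mul(Pow(98, 2), Pow(Add(-12609, Mul(-1, 565)), -1)), Mul(-26330, Pow(32126, -1))) = Add(Mul(9604, Pow(Add(-12609, -565), -1)), Mul(-26330, Rational(1, 32126))) = Add(Mul(9604, Pow(-13174, -1)), Rational(-13165, 16063)) = Add(Mul(9604, Rational(-1, 13174)), Rational(-13165, 16063)) = Add(Rational(-686, 941), Rational(-13165, 16063)) = Rational(-23407483, 15115283)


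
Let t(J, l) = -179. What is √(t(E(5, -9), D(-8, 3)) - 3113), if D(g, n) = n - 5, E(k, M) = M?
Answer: 2*I*√823 ≈ 57.376*I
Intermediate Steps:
D(g, n) = -5 + n
√(t(E(5, -9), D(-8, 3)) - 3113) = √(-179 - 3113) = √(-3292) = 2*I*√823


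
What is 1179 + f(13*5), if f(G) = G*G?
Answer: 5404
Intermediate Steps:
f(G) = G²
1179 + f(13*5) = 1179 + (13*5)² = 1179 + 65² = 1179 + 4225 = 5404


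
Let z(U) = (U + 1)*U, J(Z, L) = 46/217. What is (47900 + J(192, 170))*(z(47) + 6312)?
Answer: 12722679504/31 ≈ 4.1041e+8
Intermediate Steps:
J(Z, L) = 46/217 (J(Z, L) = 46*(1/217) = 46/217)
z(U) = U*(1 + U) (z(U) = (1 + U)*U = U*(1 + U))
(47900 + J(192, 170))*(z(47) + 6312) = (47900 + 46/217)*(47*(1 + 47) + 6312) = 10394346*(47*48 + 6312)/217 = 10394346*(2256 + 6312)/217 = (10394346/217)*8568 = 12722679504/31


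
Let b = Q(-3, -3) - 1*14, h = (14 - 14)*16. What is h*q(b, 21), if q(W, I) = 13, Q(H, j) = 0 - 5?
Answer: 0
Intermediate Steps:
Q(H, j) = -5
h = 0 (h = 0*16 = 0)
b = -19 (b = -5 - 1*14 = -5 - 14 = -19)
h*q(b, 21) = 0*13 = 0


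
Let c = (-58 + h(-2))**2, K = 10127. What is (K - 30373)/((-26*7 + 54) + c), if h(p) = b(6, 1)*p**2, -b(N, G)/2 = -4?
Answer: -10123/274 ≈ -36.945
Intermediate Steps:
b(N, G) = 8 (b(N, G) = -2*(-4) = 8)
h(p) = 8*p**2
c = 676 (c = (-58 + 8*(-2)**2)**2 = (-58 + 8*4)**2 = (-58 + 32)**2 = (-26)**2 = 676)
(K - 30373)/((-26*7 + 54) + c) = (10127 - 30373)/((-26*7 + 54) + 676) = -20246/((-182 + 54) + 676) = -20246/(-128 + 676) = -20246/548 = -20246*1/548 = -10123/274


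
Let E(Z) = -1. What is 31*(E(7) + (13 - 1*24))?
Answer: -372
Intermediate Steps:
31*(E(7) + (13 - 1*24)) = 31*(-1 + (13 - 1*24)) = 31*(-1 + (13 - 24)) = 31*(-1 - 11) = 31*(-12) = -372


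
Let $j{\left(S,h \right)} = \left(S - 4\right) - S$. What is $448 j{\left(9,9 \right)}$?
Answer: $-1792$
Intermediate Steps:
$j{\left(S,h \right)} = -4$ ($j{\left(S,h \right)} = \left(-4 + S\right) - S = -4$)
$448 j{\left(9,9 \right)} = 448 \left(-4\right) = -1792$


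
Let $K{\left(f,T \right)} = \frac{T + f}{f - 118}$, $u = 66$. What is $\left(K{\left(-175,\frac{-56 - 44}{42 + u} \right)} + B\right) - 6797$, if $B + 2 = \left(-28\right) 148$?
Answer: $- \frac{86565323}{7911} \approx -10942.0$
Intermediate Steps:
$K{\left(f,T \right)} = \frac{T + f}{-118 + f}$
$B = -4146$ ($B = -2 - 4144 = -4146$)
$\left(K{\left(-175,\frac{-56 - 44}{42 + u} \right)} + B\right) - 6797 = \left(\frac{\frac{-56 - 44}{42 + 66} - 175}{-118 - 175} - 4146\right) - 6797 = \left(\frac{- \frac{100}{108} - 175}{-293} - 4146\right) - 6797 = \left(- \frac{\left(-100\right) \frac{1}{108} - 175}{293} - 4146\right) - 6797 = \left(- \frac{- \frac{25}{27} - 175}{293} - 4146\right) - 6797 = \left(\left(- \frac{1}{293}\right) \left(- \frac{4750}{27}\right) - 4146\right) - 6797 = \left(\frac{4750}{7911} - 4146\right) - 6797 = - \frac{32794256}{7911} - 6797 = - \frac{86565323}{7911}$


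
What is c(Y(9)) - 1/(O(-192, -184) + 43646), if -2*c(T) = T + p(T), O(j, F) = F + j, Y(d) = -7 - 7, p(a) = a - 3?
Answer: 335342/21635 ≈ 15.500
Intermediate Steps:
p(a) = -3 + a
Y(d) = -14
c(T) = 3/2 - T (c(T) = -(T + (-3 + T))/2 = -(-3 + 2*T)/2 = 3/2 - T)
c(Y(9)) - 1/(O(-192, -184) + 43646) = (3/2 - 1*(-14)) - 1/((-184 - 192) + 43646) = (3/2 + 14) - 1/(-376 + 43646) = 31/2 - 1/43270 = 335342/21635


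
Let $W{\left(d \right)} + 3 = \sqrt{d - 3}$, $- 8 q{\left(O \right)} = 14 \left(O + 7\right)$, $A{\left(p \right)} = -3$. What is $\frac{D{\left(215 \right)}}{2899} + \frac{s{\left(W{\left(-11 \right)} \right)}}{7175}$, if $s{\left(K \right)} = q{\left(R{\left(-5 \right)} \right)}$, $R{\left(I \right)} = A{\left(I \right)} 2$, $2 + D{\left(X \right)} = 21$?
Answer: $\frac{75001}{11885900} \approx 0.0063101$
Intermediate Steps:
$D{\left(X \right)} = 19$ ($D{\left(X \right)} = -2 + 21 = 19$)
$R{\left(I \right)} = -6$ ($R{\left(I \right)} = \left(-3\right) 2 = -6$)
$q{\left(O \right)} = - \frac{49}{4} - \frac{7 O}{4}$ ($q{\left(O \right)} = - \frac{14 \left(O + 7\right)}{8} = - \frac{14 \left(7 + O\right)}{8} = - \frac{98 + 14 O}{8} = - \frac{49}{4} - \frac{7 O}{4}$)
$W{\left(d \right)} = -3 + \sqrt{-3 + d}$ ($W{\left(d \right)} = -3 + \sqrt{d - 3} = -3 + \sqrt{-3 + d}$)
$s{\left(K \right)} = - \frac{7}{4}$ ($s{\left(K \right)} = - \frac{49}{4} - - \frac{21}{2} = - \frac{49}{4} + \frac{21}{2} = - \frac{7}{4}$)
$\frac{D{\left(215 \right)}}{2899} + \frac{s{\left(W{\left(-11 \right)} \right)}}{7175} = \frac{19}{2899} - \frac{7}{4 \cdot 7175} = 19 \cdot \frac{1}{2899} - \frac{1}{4100} = \frac{19}{2899} - \frac{1}{4100} = \frac{75001}{11885900}$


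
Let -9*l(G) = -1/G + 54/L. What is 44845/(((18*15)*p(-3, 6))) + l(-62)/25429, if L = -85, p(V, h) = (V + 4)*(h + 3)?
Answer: 300485827618/16282315845 ≈ 18.455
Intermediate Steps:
p(V, h) = (3 + h)*(4 + V) (p(V, h) = (4 + V)*(3 + h) = (3 + h)*(4 + V))
l(G) = 6/85 + 1/(9*G) (l(G) = -(-1/G + 54/(-85))/9 = -(-1/G + 54*(-1/85))/9 = -(-1/G - 54/85)/9 = -(-54/85 - 1/G)/9 = 6/85 + 1/(9*G))
44845/(((18*15)*p(-3, 6))) + l(-62)/25429 = 44845/(((18*15)*(12 + 3*(-3) + 4*6 - 3*6))) + ((1/765)*(85 + 54*(-62))/(-62))/25429 = 44845/((270*(12 - 9 + 24 - 18))) + ((1/765)*(-1/62)*(85 - 3348))*(1/25429) = 44845/((270*9)) + ((1/765)*(-1/62)*(-3263))*(1/25429) = 44845/2430 + (3263/47430)*(1/25429) = 44845*(1/2430) + 3263/1206097470 = 8969/486 + 3263/1206097470 = 300485827618/16282315845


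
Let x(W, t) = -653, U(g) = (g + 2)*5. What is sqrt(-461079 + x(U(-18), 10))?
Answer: 2*I*sqrt(115433) ≈ 679.51*I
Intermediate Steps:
U(g) = 10 + 5*g (U(g) = (2 + g)*5 = 10 + 5*g)
sqrt(-461079 + x(U(-18), 10)) = sqrt(-461079 - 653) = sqrt(-461732) = 2*I*sqrt(115433)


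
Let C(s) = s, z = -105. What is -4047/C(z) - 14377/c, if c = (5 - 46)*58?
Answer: 3711117/83230 ≈ 44.589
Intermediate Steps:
c = -2378 (c = -41*58 = -2378)
-4047/C(z) - 14377/c = -4047/(-105) - 14377/(-2378) = -4047*(-1/105) - 14377*(-1/2378) = 1349/35 + 14377/2378 = 3711117/83230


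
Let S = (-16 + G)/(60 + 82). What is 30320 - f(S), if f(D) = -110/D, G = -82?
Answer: 1477870/49 ≈ 30161.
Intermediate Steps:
S = -49/71 (S = (-16 - 82)/(60 + 82) = -98/142 = -98*1/142 = -49/71 ≈ -0.69014)
30320 - f(S) = 30320 - (-110)/(-49/71) = 30320 - (-110)*(-71)/49 = 30320 - 1*7810/49 = 30320 - 7810/49 = 1477870/49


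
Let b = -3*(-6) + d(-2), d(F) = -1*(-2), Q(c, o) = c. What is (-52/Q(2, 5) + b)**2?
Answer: 36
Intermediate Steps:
d(F) = 2
b = 20 (b = -3*(-6) + 2 = 18 + 2 = 20)
(-52/Q(2, 5) + b)**2 = (-52/2 + 20)**2 = (-52*1/2 + 20)**2 = (-26 + 20)**2 = (-6)**2 = 36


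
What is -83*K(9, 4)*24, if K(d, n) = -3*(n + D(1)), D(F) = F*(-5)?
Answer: -5976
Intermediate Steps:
D(F) = -5*F
K(d, n) = 15 - 3*n (K(d, n) = -3*(n - 5*1) = -3*(n - 5) = -3*(-5 + n) = 15 - 3*n)
-83*K(9, 4)*24 = -83*(15 - 3*4)*24 = -83*(15 - 12)*24 = -83*3*24 = -249*24 = -5976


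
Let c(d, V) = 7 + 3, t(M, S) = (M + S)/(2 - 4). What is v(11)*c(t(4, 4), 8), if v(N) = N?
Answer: 110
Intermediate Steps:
t(M, S) = -M/2 - S/2 (t(M, S) = (M + S)/(-2) = (M + S)*(-½) = -M/2 - S/2)
c(d, V) = 10
v(11)*c(t(4, 4), 8) = 11*10 = 110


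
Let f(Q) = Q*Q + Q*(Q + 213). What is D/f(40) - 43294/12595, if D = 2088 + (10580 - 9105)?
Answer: -92505939/29522680 ≈ -3.1334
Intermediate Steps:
f(Q) = Q² + Q*(213 + Q)
D = 3563 (D = 2088 + 1475 = 3563)
D/f(40) - 43294/12595 = 3563/((40*(213 + 2*40))) - 43294/12595 = 3563/((40*(213 + 80))) - 43294*1/12595 = 3563/((40*293)) - 43294/12595 = 3563/11720 - 43294/12595 = -92505939/29522680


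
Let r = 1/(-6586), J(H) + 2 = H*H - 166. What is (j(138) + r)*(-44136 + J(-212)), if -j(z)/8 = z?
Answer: -2326702400/3293 ≈ -7.0656e+5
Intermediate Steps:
j(z) = -8*z
J(H) = -168 + H**2 (J(H) = -2 + (H*H - 166) = -2 + (H**2 - 166) = -2 + (-166 + H**2) = -168 + H**2)
r = -1/6586 ≈ -0.00015184
(j(138) + r)*(-44136 + J(-212)) = (-8*138 - 1/6586)*(-44136 + (-168 + (-212)**2)) = (-1104 - 1/6586)*(-44136 + (-168 + 44944)) = -7270945*(-44136 + 44776)/6586 = -7270945/6586*640 = -2326702400/3293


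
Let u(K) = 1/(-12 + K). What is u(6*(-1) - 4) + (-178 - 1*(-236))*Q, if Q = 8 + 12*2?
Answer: 40831/22 ≈ 1856.0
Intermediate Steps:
Q = 32 (Q = 8 + 24 = 32)
u(6*(-1) - 4) + (-178 - 1*(-236))*Q = 1/(-12 + (6*(-1) - 4)) + (-178 - 1*(-236))*32 = 1/(-12 + (-6 - 4)) + (-178 + 236)*32 = 1/(-12 - 10) + 58*32 = 1/(-22) + 1856 = -1/22 + 1856 = 40831/22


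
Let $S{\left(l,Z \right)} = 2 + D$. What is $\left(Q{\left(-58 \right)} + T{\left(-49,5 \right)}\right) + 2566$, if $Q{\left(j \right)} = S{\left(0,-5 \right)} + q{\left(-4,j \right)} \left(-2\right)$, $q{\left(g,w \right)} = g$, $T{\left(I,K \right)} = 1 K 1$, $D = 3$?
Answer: $2584$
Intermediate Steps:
$S{\left(l,Z \right)} = 5$ ($S{\left(l,Z \right)} = 2 + 3 = 5$)
$T{\left(I,K \right)} = K$ ($T{\left(I,K \right)} = K 1 = K$)
$Q{\left(j \right)} = 13$ ($Q{\left(j \right)} = 5 - -8 = 5 + 8 = 13$)
$\left(Q{\left(-58 \right)} + T{\left(-49,5 \right)}\right) + 2566 = \left(13 + 5\right) + 2566 = 18 + 2566 = 2584$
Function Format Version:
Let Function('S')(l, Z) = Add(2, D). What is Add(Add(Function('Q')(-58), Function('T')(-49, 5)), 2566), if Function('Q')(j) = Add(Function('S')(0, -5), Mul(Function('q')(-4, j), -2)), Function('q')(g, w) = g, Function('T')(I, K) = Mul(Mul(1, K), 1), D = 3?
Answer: 2584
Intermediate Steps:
Function('S')(l, Z) = 5 (Function('S')(l, Z) = Add(2, 3) = 5)
Function('T')(I, K) = K (Function('T')(I, K) = Mul(K, 1) = K)
Function('Q')(j) = 13 (Function('Q')(j) = Add(5, Mul(-4, -2)) = Add(5, 8) = 13)
Add(Add(Function('Q')(-58), Function('T')(-49, 5)), 2566) = Add(Add(13, 5), 2566) = Add(18, 2566) = 2584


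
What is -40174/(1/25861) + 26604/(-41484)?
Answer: -3591614939215/3457 ≈ -1.0389e+9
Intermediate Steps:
-40174/(1/25861) + 26604/(-41484) = -40174/1/25861 + 26604*(-1/41484) = -40174*25861 - 2217/3457 = -1038939814 - 2217/3457 = -3591614939215/3457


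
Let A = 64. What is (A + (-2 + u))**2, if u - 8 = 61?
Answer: 17161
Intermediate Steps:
u = 69 (u = 8 + 61 = 69)
(A + (-2 + u))**2 = (64 + (-2 + 69))**2 = (64 + 67)**2 = 131**2 = 17161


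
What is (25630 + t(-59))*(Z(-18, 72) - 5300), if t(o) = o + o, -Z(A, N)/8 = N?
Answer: -149908512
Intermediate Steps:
Z(A, N) = -8*N
t(o) = 2*o
(25630 + t(-59))*(Z(-18, 72) - 5300) = (25630 + 2*(-59))*(-8*72 - 5300) = (25630 - 118)*(-576 - 5300) = 25512*(-5876) = -149908512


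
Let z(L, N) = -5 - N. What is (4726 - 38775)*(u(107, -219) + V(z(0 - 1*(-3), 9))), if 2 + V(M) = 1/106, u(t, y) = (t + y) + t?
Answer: 25230309/106 ≈ 2.3802e+5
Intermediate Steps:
u(t, y) = y + 2*t
V(M) = -211/106 (V(M) = -2 + 1/106 = -211/106)
(4726 - 38775)*(u(107, -219) + V(z(0 - 1*(-3), 9))) = (4726 - 38775)*((-219 + 2*107) - 211/106) = -34049*((-219 + 214) - 211/106) = -34049*(-5 - 211/106) = -34049*(-741/106) = 25230309/106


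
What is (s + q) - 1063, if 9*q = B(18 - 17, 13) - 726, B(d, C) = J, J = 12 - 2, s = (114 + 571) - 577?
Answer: -9311/9 ≈ -1034.6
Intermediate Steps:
s = 108 (s = 685 - 577 = 108)
J = 10
B(d, C) = 10
q = -716/9 (q = (10 - 726)/9 = (⅑)*(-716) = -716/9 ≈ -79.556)
(s + q) - 1063 = (108 - 716/9) - 1063 = 256/9 - 1063 = -9311/9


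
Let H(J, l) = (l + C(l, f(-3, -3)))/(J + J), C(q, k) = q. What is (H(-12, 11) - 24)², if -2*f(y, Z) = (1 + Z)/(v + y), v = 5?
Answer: 89401/144 ≈ 620.84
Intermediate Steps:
f(y, Z) = -(1 + Z)/(2*(5 + y))
H(J, l) = l/J (H(J, l) = (l + l)/(J + J) = (2*l)/((2*J)) = (2*l)*(1/(2*J)) = l/J)
(H(-12, 11) - 24)² = (11/(-12) - 24)² = (11*(-1/12) - 24)² = (-11/12 - 24)² = (-299/12)² = 89401/144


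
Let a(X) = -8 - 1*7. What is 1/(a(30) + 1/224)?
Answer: -224/3359 ≈ -0.066687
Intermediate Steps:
a(X) = -15 (a(X) = -8 - 7 = -15)
1/(a(30) + 1/224) = 1/(-15 + 1/224) = 1/(-3359/224) = -224/3359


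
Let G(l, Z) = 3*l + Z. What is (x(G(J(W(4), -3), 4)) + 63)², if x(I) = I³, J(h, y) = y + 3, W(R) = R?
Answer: 16129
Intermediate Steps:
J(h, y) = 3 + y
G(l, Z) = Z + 3*l
(x(G(J(W(4), -3), 4)) + 63)² = ((4 + 3*(3 - 3))³ + 63)² = ((4 + 3*0)³ + 63)² = ((4 + 0)³ + 63)² = (4³ + 63)² = (64 + 63)² = 127² = 16129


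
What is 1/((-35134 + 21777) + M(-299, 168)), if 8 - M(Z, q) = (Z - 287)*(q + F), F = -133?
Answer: 1/7161 ≈ 0.00013965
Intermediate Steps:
M(Z, q) = 8 - (-287 + Z)*(-133 + q) (M(Z, q) = 8 - (Z - 287)*(q - 133) = 8 - (-287 + Z)*(-133 + q))
1/((-35134 + 21777) + M(-299, 168)) = 1/((-35134 + 21777) + (-38163 + 133*(-299) + 287*168 - 1*(-299)*168)) = 1/(-13357 + (-38163 - 39767 + 48216 + 50232)) = 1/(-13357 + 20518) = 1/7161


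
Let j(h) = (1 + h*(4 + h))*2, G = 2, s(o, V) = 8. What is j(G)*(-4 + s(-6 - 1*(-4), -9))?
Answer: 104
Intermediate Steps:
j(h) = 2 + 2*h*(4 + h)
j(G)*(-4 + s(-6 - 1*(-4), -9)) = (2 + 2*2**2 + 8*2)*(-4 + 8) = (2 + 2*4 + 16)*4 = (2 + 8 + 16)*4 = 26*4 = 104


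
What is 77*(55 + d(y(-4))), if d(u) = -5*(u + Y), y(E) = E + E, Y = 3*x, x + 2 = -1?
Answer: 10780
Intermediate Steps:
x = -3 (x = -2 - 1 = -3)
Y = -9 (Y = 3*(-3) = -9)
y(E) = 2*E
d(u) = 45 - 5*u (d(u) = -5*(u - 9) = -5*(-9 + u) = 45 - 5*u)
77*(55 + d(y(-4))) = 77*(55 + (45 - 10*(-4))) = 77*(55 + (45 - 5*(-8))) = 77*(55 + (45 + 40)) = 77*(55 + 85) = 77*140 = 10780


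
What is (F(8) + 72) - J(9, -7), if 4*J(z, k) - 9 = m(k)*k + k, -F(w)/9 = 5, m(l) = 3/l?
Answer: 103/4 ≈ 25.750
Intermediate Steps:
F(w) = -45 (F(w) = -9*5 = -45)
J(z, k) = 3 + k/4 (J(z, k) = 9/4 + ((3/k)*k + k)/4 = 9/4 + (3 + k)/4 = 9/4 + (¾ + k/4) = 3 + k/4)
(F(8) + 72) - J(9, -7) = (-45 + 72) - (3 + (¼)*(-7)) = 27 - (3 - 7/4) = 27 - 1*5/4 = 27 - 5/4 = 103/4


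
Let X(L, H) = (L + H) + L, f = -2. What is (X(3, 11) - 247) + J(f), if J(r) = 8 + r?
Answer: -224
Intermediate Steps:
X(L, H) = H + 2*L (X(L, H) = (H + L) + L = H + 2*L)
(X(3, 11) - 247) + J(f) = ((11 + 2*3) - 247) + (8 - 2) = ((11 + 6) - 247) + 6 = (17 - 247) + 6 = -230 + 6 = -224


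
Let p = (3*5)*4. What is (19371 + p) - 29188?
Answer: -9757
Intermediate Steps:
p = 60 (p = 15*4 = 60)
(19371 + p) - 29188 = (19371 + 60) - 29188 = 19431 - 29188 = -9757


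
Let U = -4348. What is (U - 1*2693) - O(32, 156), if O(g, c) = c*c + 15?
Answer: -31392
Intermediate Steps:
O(g, c) = 15 + c² (O(g, c) = c² + 15 = 15 + c²)
(U - 1*2693) - O(32, 156) = (-4348 - 1*2693) - (15 + 156²) = (-4348 - 2693) - (15 + 24336) = -7041 - 1*24351 = -7041 - 24351 = -31392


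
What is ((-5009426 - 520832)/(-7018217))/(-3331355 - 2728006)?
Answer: -5530258/42525910379337 ≈ -1.3004e-7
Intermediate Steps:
((-5009426 - 520832)/(-7018217))/(-3331355 - 2728006) = -5530258*(-1/7018217)/(-6059361) = (5530258/7018217)*(-1/6059361) = -5530258/42525910379337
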